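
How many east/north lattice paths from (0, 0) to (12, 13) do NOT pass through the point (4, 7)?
Number of paths = 4209310

Total paths from (0, 0) to (12, 13): C(25, 12) = 5200300. Paths through (4, 7): (paths (0, 0) → (4, 7)) × (paths (4, 7) → (12, 13)) = C(11, 4) · C(14, 8) = 330 · 3003 = 990990. Avoidance count = 5200300 − 990990 = 4209310.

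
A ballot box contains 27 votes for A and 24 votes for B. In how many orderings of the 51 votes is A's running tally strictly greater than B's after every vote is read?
Strict-lead orderings = 13505406670700

Total orderings of the 51 votes with 27 for A: C(51, 27) = 229591913401900. By the Bertrand ballot formula (Cycle Lemma / reflection principle), the number of orderings in which A is strictly ahead of B throughout is (p − q)/(p + q) · C(p + q, p) = (27 − 24)/(27 + 24) · 229591913401900 = 13505406670700.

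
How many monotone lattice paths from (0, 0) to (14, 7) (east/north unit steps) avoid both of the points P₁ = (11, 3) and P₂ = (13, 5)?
Number of paths = 84388

Inclusion–exclusion. Total paths: C(21, 14) = 116280. Through P₁: C(14, 11)·C(7, 3) = 12740. Through P₂: C(18, 13)·C(3, 1) = 25704. Since P₁ is strictly southwest of P₂, a monotone path through both must visit P₁ then P₂; paths through both = C(14, 11)·C(4, 2)·C(3, 1) = 6552. Avoid both = 116280 − 12740 − 25704 + 6552 = 84388.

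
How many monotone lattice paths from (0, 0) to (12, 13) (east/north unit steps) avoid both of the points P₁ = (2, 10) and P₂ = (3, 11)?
Number of paths = 5168664

Inclusion–exclusion. Total paths: C(25, 12) = 5200300. Through P₁: C(12, 2)·C(13, 10) = 18876. Through P₂: C(14, 3)·C(11, 9) = 20020. Since P₁ is strictly southwest of P₂, a monotone path through both must visit P₁ then P₂; paths through both = C(12, 2)·C(2, 1)·C(11, 9) = 7260. Avoid both = 5200300 − 18876 − 20020 + 7260 = 5168664.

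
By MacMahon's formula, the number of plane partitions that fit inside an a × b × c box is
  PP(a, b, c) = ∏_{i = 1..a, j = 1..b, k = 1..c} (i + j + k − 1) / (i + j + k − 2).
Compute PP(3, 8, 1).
PP(3, 8, 1) = 165

Evaluate the triple product over i = 1..3, j = 1..8, k = 1..1. The factors are (2/1) · (3/2) · (4/3) · (5/4) · (6/5) · (7/6) · (8/7) · (9/8) · … (24 factors total). The numerators and denominators telescope so the product is an integer; carrying out the multiplication exactly gives PP(3, 8, 1) = 165.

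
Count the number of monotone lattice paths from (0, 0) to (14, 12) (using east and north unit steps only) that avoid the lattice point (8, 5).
Number of paths = 7449208

Total paths from (0, 0) to (14, 12): C(26, 14) = 9657700. Paths through (8, 5): (paths (0, 0) → (8, 5)) × (paths (8, 5) → (14, 12)) = C(13, 8) · C(13, 6) = 1287 · 1716 = 2208492. Avoidance count = 9657700 − 2208492 = 7449208.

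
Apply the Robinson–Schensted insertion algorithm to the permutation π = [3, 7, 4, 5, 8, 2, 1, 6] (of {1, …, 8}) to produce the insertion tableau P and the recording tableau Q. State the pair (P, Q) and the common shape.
P = [1, 4, 5, 6] / [2, 8] / [3] / [7];  Q = [1, 2, 4, 5] / [3, 8] / [6] / [7];  common shape = (4, 2, 1, 1)

Row-insert the values π_1, π_2, … into P one at a time, bumping the leftmost entry strictly greater than the inserted value down to the next row. The recording tableau Q records, in position (i, j), the step at which that cell was added to P.
  Insert 3 (step 1): P = [3];  Q = [1]
  Insert 7 (step 2): P = [3, 7];  Q = [1, 2]
  Insert 4 (step 3): P = [3, 4] / [7];  Q = [1, 2] / [3]
  Insert 5 (step 4): P = [3, 4, 5] / [7];  Q = [1, 2, 4] / [3]
  Insert 8 (step 5): P = [3, 4, 5, 8] / [7];  Q = [1, 2, 4, 5] / [3]
  Insert 2 (step 6): P = [2, 4, 5, 8] / [3] / [7];  Q = [1, 2, 4, 5] / [3] / [6]
  Insert 1 (step 7): P = [1, 4, 5, 8] / [2] / [3] / [7];  Q = [1, 2, 4, 5] / [3] / [6] / [7]
  Insert 6 (step 8): P = [1, 4, 5, 6] / [2, 8] / [3] / [7];  Q = [1, 2, 4, 5] / [3, 8] / [6] / [7]
Final shape: (4, 2, 1, 1).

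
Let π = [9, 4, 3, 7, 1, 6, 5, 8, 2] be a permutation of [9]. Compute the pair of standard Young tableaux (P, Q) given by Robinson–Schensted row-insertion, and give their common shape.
P = [1, 2, 8] / [3, 5] / [4, 6] / [7] / [9];  Q = [1, 4, 8] / [2, 6] / [3, 7] / [5] / [9];  common shape = (3, 2, 2, 1, 1)

Row-insert the values π_1, π_2, … into P one at a time, bumping the leftmost entry strictly greater than the inserted value down to the next row. The recording tableau Q records, in position (i, j), the step at which that cell was added to P.
  Insert 9 (step 1): P = [9];  Q = [1]
  Insert 4 (step 2): P = [4] / [9];  Q = [1] / [2]
  Insert 3 (step 3): P = [3] / [4] / [9];  Q = [1] / [2] / [3]
  Insert 7 (step 4): P = [3, 7] / [4] / [9];  Q = [1, 4] / [2] / [3]
  Insert 1 (step 5): P = [1, 7] / [3] / [4] / [9];  Q = [1, 4] / [2] / [3] / [5]
  Insert 6 (step 6): P = [1, 6] / [3, 7] / [4] / [9];  Q = [1, 4] / [2, 6] / [3] / [5]
  Insert 5 (step 7): P = [1, 5] / [3, 6] / [4, 7] / [9];  Q = [1, 4] / [2, 6] / [3, 7] / [5]
  Insert 8 (step 8): P = [1, 5, 8] / [3, 6] / [4, 7] / [9];  Q = [1, 4, 8] / [2, 6] / [3, 7] / [5]
  Insert 2 (step 9): P = [1, 2, 8] / [3, 5] / [4, 6] / [7] / [9];  Q = [1, 4, 8] / [2, 6] / [3, 7] / [5] / [9]
Final shape: (3, 2, 2, 1, 1).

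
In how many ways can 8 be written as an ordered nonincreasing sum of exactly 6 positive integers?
p(8, 6 parts) = 2

Partitions of n into exactly k parts ↔ partitions of n − k into at most k parts (subtract 1 from each part). For n = 8, k = 6, the partitions are: 3+1+1+1+1+1, 2+2+1+1+1+1. Count = 2.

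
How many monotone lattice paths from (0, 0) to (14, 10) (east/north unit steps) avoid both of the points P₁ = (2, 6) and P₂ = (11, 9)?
Number of paths = 1263096

Inclusion–exclusion. Total paths: C(24, 14) = 1961256. Through P₁: C(8, 2)·C(16, 12) = 50960. Through P₂: C(20, 11)·C(4, 3) = 671840. Since P₁ is strictly southwest of P₂, a monotone path through both must visit P₁ then P₂; paths through both = C(8, 2)·C(12, 9)·C(4, 3) = 24640. Avoid both = 1961256 − 50960 − 671840 + 24640 = 1263096.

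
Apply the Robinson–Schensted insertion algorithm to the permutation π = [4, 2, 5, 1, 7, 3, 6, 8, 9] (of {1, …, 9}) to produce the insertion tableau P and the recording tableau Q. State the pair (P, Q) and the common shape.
P = [1, 3, 6, 8, 9] / [2, 5, 7] / [4];  Q = [1, 3, 5, 8, 9] / [2, 6, 7] / [4];  common shape = (5, 3, 1)

Row-insert the values π_1, π_2, … into P one at a time, bumping the leftmost entry strictly greater than the inserted value down to the next row. The recording tableau Q records, in position (i, j), the step at which that cell was added to P.
  Insert 4 (step 1): P = [4];  Q = [1]
  Insert 2 (step 2): P = [2] / [4];  Q = [1] / [2]
  Insert 5 (step 3): P = [2, 5] / [4];  Q = [1, 3] / [2]
  Insert 1 (step 4): P = [1, 5] / [2] / [4];  Q = [1, 3] / [2] / [4]
  Insert 7 (step 5): P = [1, 5, 7] / [2] / [4];  Q = [1, 3, 5] / [2] / [4]
  Insert 3 (step 6): P = [1, 3, 7] / [2, 5] / [4];  Q = [1, 3, 5] / [2, 6] / [4]
  Insert 6 (step 7): P = [1, 3, 6] / [2, 5, 7] / [4];  Q = [1, 3, 5] / [2, 6, 7] / [4]
  Insert 8 (step 8): P = [1, 3, 6, 8] / [2, 5, 7] / [4];  Q = [1, 3, 5, 8] / [2, 6, 7] / [4]
  Insert 9 (step 9): P = [1, 3, 6, 8, 9] / [2, 5, 7] / [4];  Q = [1, 3, 5, 8, 9] / [2, 6, 7] / [4]
Final shape: (5, 3, 1).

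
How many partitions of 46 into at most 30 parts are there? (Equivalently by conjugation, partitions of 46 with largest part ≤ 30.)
p(46, parts ≤ 30) = 104874

Use the recurrence p(n, m) = p(n, m−1) + p(n−m, m): either the largest part is < m (count p(n, m−1)) or the largest part is exactly m (remove one copy of m, count p(n−m, m)). With p(0, ·) = 1 this gives p(46, parts ≤ 30) = 104874. (By conjugating Young diagrams, this also counts partitions of 46 into at most 30 parts.)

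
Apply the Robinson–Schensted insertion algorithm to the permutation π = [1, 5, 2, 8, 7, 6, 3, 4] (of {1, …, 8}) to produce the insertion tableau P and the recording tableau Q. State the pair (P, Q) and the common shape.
P = [1, 2, 3, 4] / [5, 6] / [7] / [8];  Q = [1, 2, 4, 8] / [3, 5] / [6] / [7];  common shape = (4, 2, 1, 1)

Row-insert the values π_1, π_2, … into P one at a time, bumping the leftmost entry strictly greater than the inserted value down to the next row. The recording tableau Q records, in position (i, j), the step at which that cell was added to P.
  Insert 1 (step 1): P = [1];  Q = [1]
  Insert 5 (step 2): P = [1, 5];  Q = [1, 2]
  Insert 2 (step 3): P = [1, 2] / [5];  Q = [1, 2] / [3]
  Insert 8 (step 4): P = [1, 2, 8] / [5];  Q = [1, 2, 4] / [3]
  Insert 7 (step 5): P = [1, 2, 7] / [5, 8];  Q = [1, 2, 4] / [3, 5]
  Insert 6 (step 6): P = [1, 2, 6] / [5, 7] / [8];  Q = [1, 2, 4] / [3, 5] / [6]
  Insert 3 (step 7): P = [1, 2, 3] / [5, 6] / [7] / [8];  Q = [1, 2, 4] / [3, 5] / [6] / [7]
  Insert 4 (step 8): P = [1, 2, 3, 4] / [5, 6] / [7] / [8];  Q = [1, 2, 4, 8] / [3, 5] / [6] / [7]
Final shape: (4, 2, 1, 1).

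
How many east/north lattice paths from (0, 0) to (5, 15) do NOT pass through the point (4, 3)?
Number of paths = 15049

Total paths from (0, 0) to (5, 15): C(20, 5) = 15504. Paths through (4, 3): (paths (0, 0) → (4, 3)) × (paths (4, 3) → (5, 15)) = C(7, 4) · C(13, 1) = 35 · 13 = 455. Avoidance count = 15504 − 455 = 15049.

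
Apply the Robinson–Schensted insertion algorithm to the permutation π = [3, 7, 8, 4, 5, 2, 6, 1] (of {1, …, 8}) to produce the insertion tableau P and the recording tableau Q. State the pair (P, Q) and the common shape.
P = [1, 4, 5, 6] / [2, 8] / [3] / [7];  Q = [1, 2, 3, 7] / [4, 5] / [6] / [8];  common shape = (4, 2, 1, 1)

Row-insert the values π_1, π_2, … into P one at a time, bumping the leftmost entry strictly greater than the inserted value down to the next row. The recording tableau Q records, in position (i, j), the step at which that cell was added to P.
  Insert 3 (step 1): P = [3];  Q = [1]
  Insert 7 (step 2): P = [3, 7];  Q = [1, 2]
  Insert 8 (step 3): P = [3, 7, 8];  Q = [1, 2, 3]
  Insert 4 (step 4): P = [3, 4, 8] / [7];  Q = [1, 2, 3] / [4]
  Insert 5 (step 5): P = [3, 4, 5] / [7, 8];  Q = [1, 2, 3] / [4, 5]
  Insert 2 (step 6): P = [2, 4, 5] / [3, 8] / [7];  Q = [1, 2, 3] / [4, 5] / [6]
  Insert 6 (step 7): P = [2, 4, 5, 6] / [3, 8] / [7];  Q = [1, 2, 3, 7] / [4, 5] / [6]
  Insert 1 (step 8): P = [1, 4, 5, 6] / [2, 8] / [3] / [7];  Q = [1, 2, 3, 7] / [4, 5] / [6] / [8]
Final shape: (4, 2, 1, 1).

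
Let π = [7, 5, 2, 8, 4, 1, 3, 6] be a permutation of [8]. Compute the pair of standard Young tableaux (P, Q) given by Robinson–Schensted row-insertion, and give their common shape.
P = [1, 3, 6] / [2, 4] / [5, 8] / [7];  Q = [1, 4, 8] / [2, 5] / [3, 7] / [6];  common shape = (3, 2, 2, 1)

Row-insert the values π_1, π_2, … into P one at a time, bumping the leftmost entry strictly greater than the inserted value down to the next row. The recording tableau Q records, in position (i, j), the step at which that cell was added to P.
  Insert 7 (step 1): P = [7];  Q = [1]
  Insert 5 (step 2): P = [5] / [7];  Q = [1] / [2]
  Insert 2 (step 3): P = [2] / [5] / [7];  Q = [1] / [2] / [3]
  Insert 8 (step 4): P = [2, 8] / [5] / [7];  Q = [1, 4] / [2] / [3]
  Insert 4 (step 5): P = [2, 4] / [5, 8] / [7];  Q = [1, 4] / [2, 5] / [3]
  Insert 1 (step 6): P = [1, 4] / [2, 8] / [5] / [7];  Q = [1, 4] / [2, 5] / [3] / [6]
  Insert 3 (step 7): P = [1, 3] / [2, 4] / [5, 8] / [7];  Q = [1, 4] / [2, 5] / [3, 7] / [6]
  Insert 6 (step 8): P = [1, 3, 6] / [2, 4] / [5, 8] / [7];  Q = [1, 4, 8] / [2, 5] / [3, 7] / [6]
Final shape: (3, 2, 2, 1).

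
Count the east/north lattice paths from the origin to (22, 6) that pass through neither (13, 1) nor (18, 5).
Number of paths = 189287

Inclusion–exclusion. Total paths: C(28, 22) = 376740. Through P₁: C(14, 13)·C(14, 9) = 28028. Through P₂: C(23, 18)·C(5, 4) = 168245. Since P₁ is strictly southwest of P₂, a monotone path through both must visit P₁ then P₂; paths through both = C(14, 13)·C(9, 5)·C(5, 4) = 8820. Avoid both = 376740 − 28028 − 168245 + 8820 = 189287.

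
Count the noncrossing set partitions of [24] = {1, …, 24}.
C_24 = 1289904147324

These noncrossing partitions are counted by the Catalan number C_n = (1/(n + 1)) · C(2n, n). For n = 24: C_24 = (1/25) · C(48, 24) = 32247603683100/25 = 1289904147324.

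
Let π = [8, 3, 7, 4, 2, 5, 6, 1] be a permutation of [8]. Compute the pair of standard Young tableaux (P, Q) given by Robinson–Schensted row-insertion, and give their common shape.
P = [1, 4, 5, 6] / [2] / [3] / [7] / [8];  Q = [1, 3, 6, 7] / [2] / [4] / [5] / [8];  common shape = (4, 1, 1, 1, 1)

Row-insert the values π_1, π_2, … into P one at a time, bumping the leftmost entry strictly greater than the inserted value down to the next row. The recording tableau Q records, in position (i, j), the step at which that cell was added to P.
  Insert 8 (step 1): P = [8];  Q = [1]
  Insert 3 (step 2): P = [3] / [8];  Q = [1] / [2]
  Insert 7 (step 3): P = [3, 7] / [8];  Q = [1, 3] / [2]
  Insert 4 (step 4): P = [3, 4] / [7] / [8];  Q = [1, 3] / [2] / [4]
  Insert 2 (step 5): P = [2, 4] / [3] / [7] / [8];  Q = [1, 3] / [2] / [4] / [5]
  Insert 5 (step 6): P = [2, 4, 5] / [3] / [7] / [8];  Q = [1, 3, 6] / [2] / [4] / [5]
  Insert 6 (step 7): P = [2, 4, 5, 6] / [3] / [7] / [8];  Q = [1, 3, 6, 7] / [2] / [4] / [5]
  Insert 1 (step 8): P = [1, 4, 5, 6] / [2] / [3] / [7] / [8];  Q = [1, 3, 6, 7] / [2] / [4] / [5] / [8]
Final shape: (4, 1, 1, 1, 1).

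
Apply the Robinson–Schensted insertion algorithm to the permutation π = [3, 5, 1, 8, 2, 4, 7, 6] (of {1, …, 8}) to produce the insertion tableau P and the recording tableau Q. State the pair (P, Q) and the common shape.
P = [1, 2, 4, 6] / [3, 5, 7] / [8];  Q = [1, 2, 4, 7] / [3, 5, 6] / [8];  common shape = (4, 3, 1)

Row-insert the values π_1, π_2, … into P one at a time, bumping the leftmost entry strictly greater than the inserted value down to the next row. The recording tableau Q records, in position (i, j), the step at which that cell was added to P.
  Insert 3 (step 1): P = [3];  Q = [1]
  Insert 5 (step 2): P = [3, 5];  Q = [1, 2]
  Insert 1 (step 3): P = [1, 5] / [3];  Q = [1, 2] / [3]
  Insert 8 (step 4): P = [1, 5, 8] / [3];  Q = [1, 2, 4] / [3]
  Insert 2 (step 5): P = [1, 2, 8] / [3, 5];  Q = [1, 2, 4] / [3, 5]
  Insert 4 (step 6): P = [1, 2, 4] / [3, 5, 8];  Q = [1, 2, 4] / [3, 5, 6]
  Insert 7 (step 7): P = [1, 2, 4, 7] / [3, 5, 8];  Q = [1, 2, 4, 7] / [3, 5, 6]
  Insert 6 (step 8): P = [1, 2, 4, 6] / [3, 5, 7] / [8];  Q = [1, 2, 4, 7] / [3, 5, 6] / [8]
Final shape: (4, 3, 1).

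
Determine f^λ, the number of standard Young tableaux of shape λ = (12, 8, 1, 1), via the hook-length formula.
# SYT of shape (12, 8, 1, 1) = 7759752

Hook-length formula: f^λ = n! / Π hook(c), product over all cells c of the Young diagram. For λ = (12, 8, 1, 1), n = 22 boxes. Hook lengths by row (left-to-right, top-to-bottom): [15, 12, 11, 10, 9, 8, 7, 6, 4, 3, 2, 1]; [10, 7, 6, 5, 4, 3, 2, 1]; [2]; [1]. Product of hooks = 144850083840000. So f^λ = 22! / 144850083840000 = 1124000727777607680000 / 144850083840000 = 7759752.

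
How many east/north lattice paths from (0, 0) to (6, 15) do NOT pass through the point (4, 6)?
Number of paths = 42714

Total paths from (0, 0) to (6, 15): C(21, 6) = 54264. Paths through (4, 6): (paths (0, 0) → (4, 6)) × (paths (4, 6) → (6, 15)) = C(10, 4) · C(11, 2) = 210 · 55 = 11550. Avoidance count = 54264 − 11550 = 42714.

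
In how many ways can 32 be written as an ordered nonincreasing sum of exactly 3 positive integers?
p(32, 3 parts) = 85

Partitions of n into exactly k parts are in bijection with partitions of n − k into at most k parts (subtract 1 from each part). So p(32, exactly 3) = p(29, parts ≤ 3). Computing via the recurrence p(m, j) = p(m, j−1) + p(m−j, j) gives 85.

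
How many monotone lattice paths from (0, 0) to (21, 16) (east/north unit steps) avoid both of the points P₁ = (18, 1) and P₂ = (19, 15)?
Number of paths = 7307857461

Inclusion–exclusion. Total paths: C(37, 21) = 12875774670. Through P₁: C(19, 18)·C(18, 3) = 15504. Through P₂: C(34, 19)·C(3, 2) = 5567902560. Since P₁ is strictly southwest of P₂, a monotone path through both must visit P₁ then P₂; paths through both = C(19, 18)·C(15, 1)·C(3, 2) = 855. Avoid both = 12875774670 − 15504 − 5567902560 + 855 = 7307857461.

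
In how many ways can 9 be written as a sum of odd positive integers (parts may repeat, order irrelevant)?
p_odd(9) = 8

Partitions of 9 using only odd parts 1, 3, 5, …: 9, 7+1+1, 5+3+1, 5+1+1+1+1, 3+3+3, 3+3+1+1+1, 3+1+1+1+1+1+1, 1+1+1+1+1+1+1+1+1. There are 8. (Euler: this equals q(9), the number of distinct-part partitions.)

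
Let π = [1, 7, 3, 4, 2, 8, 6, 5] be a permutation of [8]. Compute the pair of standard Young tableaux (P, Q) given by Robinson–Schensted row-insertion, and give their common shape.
P = [1, 2, 4, 5] / [3, 6] / [7, 8];  Q = [1, 2, 4, 6] / [3, 7] / [5, 8];  common shape = (4, 2, 2)

Row-insert the values π_1, π_2, … into P one at a time, bumping the leftmost entry strictly greater than the inserted value down to the next row. The recording tableau Q records, in position (i, j), the step at which that cell was added to P.
  Insert 1 (step 1): P = [1];  Q = [1]
  Insert 7 (step 2): P = [1, 7];  Q = [1, 2]
  Insert 3 (step 3): P = [1, 3] / [7];  Q = [1, 2] / [3]
  Insert 4 (step 4): P = [1, 3, 4] / [7];  Q = [1, 2, 4] / [3]
  Insert 2 (step 5): P = [1, 2, 4] / [3] / [7];  Q = [1, 2, 4] / [3] / [5]
  Insert 8 (step 6): P = [1, 2, 4, 8] / [3] / [7];  Q = [1, 2, 4, 6] / [3] / [5]
  Insert 6 (step 7): P = [1, 2, 4, 6] / [3, 8] / [7];  Q = [1, 2, 4, 6] / [3, 7] / [5]
  Insert 5 (step 8): P = [1, 2, 4, 5] / [3, 6] / [7, 8];  Q = [1, 2, 4, 6] / [3, 7] / [5, 8]
Final shape: (4, 2, 2).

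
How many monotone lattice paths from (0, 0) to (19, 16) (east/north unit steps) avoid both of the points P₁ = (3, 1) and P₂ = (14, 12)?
Number of paths = 1996435698

Inclusion–exclusion. Total paths: C(35, 19) = 4059928950. Through P₁: C(4, 3)·C(31, 16) = 1202160780. Through P₂: C(26, 14)·C(9, 5) = 1216870200. Since P₁ is strictly southwest of P₂, a monotone path through both must visit P₁ then P₂; paths through both = C(4, 3)·C(22, 11)·C(9, 5) = 355537728. Avoid both = 4059928950 − 1202160780 − 1216870200 + 355537728 = 1996435698.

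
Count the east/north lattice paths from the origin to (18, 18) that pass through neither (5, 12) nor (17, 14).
Number of paths = 7584145399

Inclusion–exclusion. Total paths: C(36, 18) = 9075135300. Through P₁: C(17, 5)·C(19, 13) = 167892816. Through P₂: C(31, 17)·C(5, 1) = 1325912625. Since P₁ is strictly southwest of P₂, a monotone path through both must visit P₁ then P₂; paths through both = C(17, 5)·C(14, 12)·C(5, 1) = 2815540. Avoid both = 9075135300 − 167892816 − 1325912625 + 2815540 = 7584145399.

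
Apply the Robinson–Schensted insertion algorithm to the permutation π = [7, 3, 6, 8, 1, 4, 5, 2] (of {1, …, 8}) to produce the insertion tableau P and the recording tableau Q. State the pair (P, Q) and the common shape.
P = [1, 2, 5] / [3, 4, 8] / [6] / [7];  Q = [1, 3, 4] / [2, 6, 7] / [5] / [8];  common shape = (3, 3, 1, 1)

Row-insert the values π_1, π_2, … into P one at a time, bumping the leftmost entry strictly greater than the inserted value down to the next row. The recording tableau Q records, in position (i, j), the step at which that cell was added to P.
  Insert 7 (step 1): P = [7];  Q = [1]
  Insert 3 (step 2): P = [3] / [7];  Q = [1] / [2]
  Insert 6 (step 3): P = [3, 6] / [7];  Q = [1, 3] / [2]
  Insert 8 (step 4): P = [3, 6, 8] / [7];  Q = [1, 3, 4] / [2]
  Insert 1 (step 5): P = [1, 6, 8] / [3] / [7];  Q = [1, 3, 4] / [2] / [5]
  Insert 4 (step 6): P = [1, 4, 8] / [3, 6] / [7];  Q = [1, 3, 4] / [2, 6] / [5]
  Insert 5 (step 7): P = [1, 4, 5] / [3, 6, 8] / [7];  Q = [1, 3, 4] / [2, 6, 7] / [5]
  Insert 2 (step 8): P = [1, 2, 5] / [3, 4, 8] / [6] / [7];  Q = [1, 3, 4] / [2, 6, 7] / [5] / [8]
Final shape: (3, 3, 1, 1).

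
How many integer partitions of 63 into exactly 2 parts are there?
p(63, 2 parts) = 31

Partitions of n into exactly k parts are in bijection with partitions of n − k into at most k parts (subtract 1 from each part). So p(63, exactly 2) = p(61, parts ≤ 2). Computing via the recurrence p(m, j) = p(m, j−1) + p(m−j, j) gives 31.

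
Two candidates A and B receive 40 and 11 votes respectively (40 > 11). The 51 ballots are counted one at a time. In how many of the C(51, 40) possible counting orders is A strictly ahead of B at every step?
Strict-lead orderings = 27081460630

Total orderings of the 51 votes with 40 for A: C(51, 40) = 47626016970. By the Bertrand ballot formula (Cycle Lemma / reflection principle), the number of orderings in which A is strictly ahead of B throughout is (p − q)/(p + q) · C(p + q, p) = (40 − 11)/(40 + 11) · 47626016970 = 27081460630.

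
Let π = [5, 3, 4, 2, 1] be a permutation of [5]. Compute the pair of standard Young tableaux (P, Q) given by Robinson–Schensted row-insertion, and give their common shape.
P = [1, 4] / [2] / [3] / [5];  Q = [1, 3] / [2] / [4] / [5];  common shape = (2, 1, 1, 1)

Row-insert the values π_1, π_2, … into P one at a time, bumping the leftmost entry strictly greater than the inserted value down to the next row. The recording tableau Q records, in position (i, j), the step at which that cell was added to P.
  Insert 5 (step 1): P = [5];  Q = [1]
  Insert 3 (step 2): P = [3] / [5];  Q = [1] / [2]
  Insert 4 (step 3): P = [3, 4] / [5];  Q = [1, 3] / [2]
  Insert 2 (step 4): P = [2, 4] / [3] / [5];  Q = [1, 3] / [2] / [4]
  Insert 1 (step 5): P = [1, 4] / [2] / [3] / [5];  Q = [1, 3] / [2] / [4] / [5]
Final shape: (2, 1, 1, 1).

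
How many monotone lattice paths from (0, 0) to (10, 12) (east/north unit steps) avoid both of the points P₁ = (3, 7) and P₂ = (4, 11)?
Number of paths = 546251

Inclusion–exclusion. Total paths: C(22, 10) = 646646. Through P₁: C(10, 3)·C(12, 7) = 95040. Through P₂: C(15, 4)·C(7, 6) = 9555. Since P₁ is strictly southwest of P₂, a monotone path through both must visit P₁ then P₂; paths through both = C(10, 3)·C(5, 1)·C(7, 6) = 4200. Avoid both = 646646 − 95040 − 9555 + 4200 = 546251.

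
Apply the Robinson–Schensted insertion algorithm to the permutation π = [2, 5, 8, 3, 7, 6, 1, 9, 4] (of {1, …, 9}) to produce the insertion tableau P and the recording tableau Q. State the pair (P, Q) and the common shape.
P = [1, 3, 4, 9] / [2, 6] / [5, 7] / [8];  Q = [1, 2, 3, 8] / [4, 5] / [6, 9] / [7];  common shape = (4, 2, 2, 1)

Row-insert the values π_1, π_2, … into P one at a time, bumping the leftmost entry strictly greater than the inserted value down to the next row. The recording tableau Q records, in position (i, j), the step at which that cell was added to P.
  Insert 2 (step 1): P = [2];  Q = [1]
  Insert 5 (step 2): P = [2, 5];  Q = [1, 2]
  Insert 8 (step 3): P = [2, 5, 8];  Q = [1, 2, 3]
  Insert 3 (step 4): P = [2, 3, 8] / [5];  Q = [1, 2, 3] / [4]
  Insert 7 (step 5): P = [2, 3, 7] / [5, 8];  Q = [1, 2, 3] / [4, 5]
  Insert 6 (step 6): P = [2, 3, 6] / [5, 7] / [8];  Q = [1, 2, 3] / [4, 5] / [6]
  Insert 1 (step 7): P = [1, 3, 6] / [2, 7] / [5] / [8];  Q = [1, 2, 3] / [4, 5] / [6] / [7]
  Insert 9 (step 8): P = [1, 3, 6, 9] / [2, 7] / [5] / [8];  Q = [1, 2, 3, 8] / [4, 5] / [6] / [7]
  Insert 4 (step 9): P = [1, 3, 4, 9] / [2, 6] / [5, 7] / [8];  Q = [1, 2, 3, 8] / [4, 5] / [6, 9] / [7]
Final shape: (4, 2, 2, 1).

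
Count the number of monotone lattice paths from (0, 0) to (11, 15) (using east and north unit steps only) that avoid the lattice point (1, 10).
Number of paths = 7693127

Total paths from (0, 0) to (11, 15): C(26, 11) = 7726160. Paths through (1, 10): (paths (0, 0) → (1, 10)) × (paths (1, 10) → (11, 15)) = C(11, 1) · C(15, 10) = 11 · 3003 = 33033. Avoidance count = 7726160 − 33033 = 7693127.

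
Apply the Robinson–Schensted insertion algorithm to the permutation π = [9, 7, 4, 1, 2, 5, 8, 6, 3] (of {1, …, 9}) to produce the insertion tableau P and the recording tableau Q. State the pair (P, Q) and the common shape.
P = [1, 2, 3, 6] / [4, 5] / [7, 8] / [9];  Q = [1, 5, 6, 7] / [2, 8] / [3, 9] / [4];  common shape = (4, 2, 2, 1)

Row-insert the values π_1, π_2, … into P one at a time, bumping the leftmost entry strictly greater than the inserted value down to the next row. The recording tableau Q records, in position (i, j), the step at which that cell was added to P.
  Insert 9 (step 1): P = [9];  Q = [1]
  Insert 7 (step 2): P = [7] / [9];  Q = [1] / [2]
  Insert 4 (step 3): P = [4] / [7] / [9];  Q = [1] / [2] / [3]
  Insert 1 (step 4): P = [1] / [4] / [7] / [9];  Q = [1] / [2] / [3] / [4]
  Insert 2 (step 5): P = [1, 2] / [4] / [7] / [9];  Q = [1, 5] / [2] / [3] / [4]
  Insert 5 (step 6): P = [1, 2, 5] / [4] / [7] / [9];  Q = [1, 5, 6] / [2] / [3] / [4]
  Insert 8 (step 7): P = [1, 2, 5, 8] / [4] / [7] / [9];  Q = [1, 5, 6, 7] / [2] / [3] / [4]
  Insert 6 (step 8): P = [1, 2, 5, 6] / [4, 8] / [7] / [9];  Q = [1, 5, 6, 7] / [2, 8] / [3] / [4]
  Insert 3 (step 9): P = [1, 2, 3, 6] / [4, 5] / [7, 8] / [9];  Q = [1, 5, 6, 7] / [2, 8] / [3, 9] / [4]
Final shape: (4, 2, 2, 1).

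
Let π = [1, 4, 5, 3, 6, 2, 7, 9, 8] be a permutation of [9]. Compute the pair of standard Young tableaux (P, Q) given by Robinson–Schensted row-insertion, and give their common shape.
P = [1, 2, 5, 6, 7, 8] / [3, 9] / [4];  Q = [1, 2, 3, 5, 7, 8] / [4, 9] / [6];  common shape = (6, 2, 1)

Row-insert the values π_1, π_2, … into P one at a time, bumping the leftmost entry strictly greater than the inserted value down to the next row. The recording tableau Q records, in position (i, j), the step at which that cell was added to P.
  Insert 1 (step 1): P = [1];  Q = [1]
  Insert 4 (step 2): P = [1, 4];  Q = [1, 2]
  Insert 5 (step 3): P = [1, 4, 5];  Q = [1, 2, 3]
  Insert 3 (step 4): P = [1, 3, 5] / [4];  Q = [1, 2, 3] / [4]
  Insert 6 (step 5): P = [1, 3, 5, 6] / [4];  Q = [1, 2, 3, 5] / [4]
  Insert 2 (step 6): P = [1, 2, 5, 6] / [3] / [4];  Q = [1, 2, 3, 5] / [4] / [6]
  Insert 7 (step 7): P = [1, 2, 5, 6, 7] / [3] / [4];  Q = [1, 2, 3, 5, 7] / [4] / [6]
  Insert 9 (step 8): P = [1, 2, 5, 6, 7, 9] / [3] / [4];  Q = [1, 2, 3, 5, 7, 8] / [4] / [6]
  Insert 8 (step 9): P = [1, 2, 5, 6, 7, 8] / [3, 9] / [4];  Q = [1, 2, 3, 5, 7, 8] / [4, 9] / [6]
Final shape: (6, 2, 1).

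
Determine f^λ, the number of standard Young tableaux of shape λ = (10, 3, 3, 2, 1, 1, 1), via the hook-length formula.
# SYT of shape (10, 3, 3, 2, 1, 1, 1) = 130945815

Hook-length formula: f^λ = n! / Π hook(c), product over all cells c of the Young diagram. For λ = (10, 3, 3, 2, 1, 1, 1), n = 21 boxes. Hook lengths by row (left-to-right, top-to-bottom): [16, 12, 10, 7, 6, 5, 4, 3, 2, 1]; [8, 4, 2]; [7, 3, 1]; [5, 1]; [3]; [2]; [1]. Product of hooks = 390168576000. So f^λ = 21! / 390168576000 = 51090942171709440000 / 390168576000 = 130945815.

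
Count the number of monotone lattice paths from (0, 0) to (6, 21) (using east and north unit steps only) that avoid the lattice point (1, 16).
Number of paths = 291726

Total paths from (0, 0) to (6, 21): C(27, 6) = 296010. Paths through (1, 16): (paths (0, 0) → (1, 16)) × (paths (1, 16) → (6, 21)) = C(17, 1) · C(10, 5) = 17 · 252 = 4284. Avoidance count = 296010 − 4284 = 291726.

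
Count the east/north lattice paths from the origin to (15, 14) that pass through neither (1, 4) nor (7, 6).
Number of paths = 47469360

Inclusion–exclusion. Total paths: C(29, 15) = 77558760. Through P₁: C(5, 1)·C(24, 14) = 9806280. Through P₂: C(13, 7)·C(16, 8) = 22084920. Since P₁ is strictly southwest of P₂, a monotone path through both must visit P₁ then P₂; paths through both = C(5, 1)·C(8, 6)·C(16, 8) = 1801800. Avoid both = 77558760 − 9806280 − 22084920 + 1801800 = 47469360.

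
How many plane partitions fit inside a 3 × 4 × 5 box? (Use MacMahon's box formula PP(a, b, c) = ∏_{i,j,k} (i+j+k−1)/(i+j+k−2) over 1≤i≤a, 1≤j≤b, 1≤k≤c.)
PP(3, 4, 5) = 116424

Evaluate the triple product over i = 1..3, j = 1..4, k = 1..5. The factors are (2/1) · (3/2) · (4/3) · (5/4) · (6/5) · (3/2) · (4/3) · (5/4) · … (60 factors total). The numerators and denominators telescope so the product is an integer; carrying out the multiplication exactly gives PP(3, 4, 5) = 116424.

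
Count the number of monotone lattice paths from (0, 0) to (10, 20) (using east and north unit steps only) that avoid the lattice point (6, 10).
Number of paths = 22029007

Total paths from (0, 0) to (10, 20): C(30, 10) = 30045015. Paths through (6, 10): (paths (0, 0) → (6, 10)) × (paths (6, 10) → (10, 20)) = C(16, 6) · C(14, 4) = 8008 · 1001 = 8016008. Avoidance count = 30045015 − 8016008 = 22029007.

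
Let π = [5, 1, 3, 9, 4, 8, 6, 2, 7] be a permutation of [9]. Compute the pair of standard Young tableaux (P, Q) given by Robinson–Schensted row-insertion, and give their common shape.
P = [1, 2, 4, 6, 7] / [3, 8] / [5] / [9];  Q = [1, 3, 4, 6, 9] / [2, 5] / [7] / [8];  common shape = (5, 2, 1, 1)

Row-insert the values π_1, π_2, … into P one at a time, bumping the leftmost entry strictly greater than the inserted value down to the next row. The recording tableau Q records, in position (i, j), the step at which that cell was added to P.
  Insert 5 (step 1): P = [5];  Q = [1]
  Insert 1 (step 2): P = [1] / [5];  Q = [1] / [2]
  Insert 3 (step 3): P = [1, 3] / [5];  Q = [1, 3] / [2]
  Insert 9 (step 4): P = [1, 3, 9] / [5];  Q = [1, 3, 4] / [2]
  Insert 4 (step 5): P = [1, 3, 4] / [5, 9];  Q = [1, 3, 4] / [2, 5]
  Insert 8 (step 6): P = [1, 3, 4, 8] / [5, 9];  Q = [1, 3, 4, 6] / [2, 5]
  Insert 6 (step 7): P = [1, 3, 4, 6] / [5, 8] / [9];  Q = [1, 3, 4, 6] / [2, 5] / [7]
  Insert 2 (step 8): P = [1, 2, 4, 6] / [3, 8] / [5] / [9];  Q = [1, 3, 4, 6] / [2, 5] / [7] / [8]
  Insert 7 (step 9): P = [1, 2, 4, 6, 7] / [3, 8] / [5] / [9];  Q = [1, 3, 4, 6, 9] / [2, 5] / [7] / [8]
Final shape: (5, 2, 1, 1).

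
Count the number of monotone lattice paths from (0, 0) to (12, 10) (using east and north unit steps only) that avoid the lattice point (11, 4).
Number of paths = 637091

Total paths from (0, 0) to (12, 10): C(22, 12) = 646646. Paths through (11, 4): (paths (0, 0) → (11, 4)) × (paths (11, 4) → (12, 10)) = C(15, 11) · C(7, 1) = 1365 · 7 = 9555. Avoidance count = 646646 − 9555 = 637091.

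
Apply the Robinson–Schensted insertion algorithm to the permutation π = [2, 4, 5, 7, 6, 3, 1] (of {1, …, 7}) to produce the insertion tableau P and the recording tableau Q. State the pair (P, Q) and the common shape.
P = [1, 3, 5, 6] / [2] / [4] / [7];  Q = [1, 2, 3, 4] / [5] / [6] / [7];  common shape = (4, 1, 1, 1)

Row-insert the values π_1, π_2, … into P one at a time, bumping the leftmost entry strictly greater than the inserted value down to the next row. The recording tableau Q records, in position (i, j), the step at which that cell was added to P.
  Insert 2 (step 1): P = [2];  Q = [1]
  Insert 4 (step 2): P = [2, 4];  Q = [1, 2]
  Insert 5 (step 3): P = [2, 4, 5];  Q = [1, 2, 3]
  Insert 7 (step 4): P = [2, 4, 5, 7];  Q = [1, 2, 3, 4]
  Insert 6 (step 5): P = [2, 4, 5, 6] / [7];  Q = [1, 2, 3, 4] / [5]
  Insert 3 (step 6): P = [2, 3, 5, 6] / [4] / [7];  Q = [1, 2, 3, 4] / [5] / [6]
  Insert 1 (step 7): P = [1, 3, 5, 6] / [2] / [4] / [7];  Q = [1, 2, 3, 4] / [5] / [6] / [7]
Final shape: (4, 1, 1, 1).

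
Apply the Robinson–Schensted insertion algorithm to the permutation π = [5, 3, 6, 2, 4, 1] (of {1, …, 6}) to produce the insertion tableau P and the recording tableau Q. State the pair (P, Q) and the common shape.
P = [1, 4] / [2, 6] / [3] / [5];  Q = [1, 3] / [2, 5] / [4] / [6];  common shape = (2, 2, 1, 1)

Row-insert the values π_1, π_2, … into P one at a time, bumping the leftmost entry strictly greater than the inserted value down to the next row. The recording tableau Q records, in position (i, j), the step at which that cell was added to P.
  Insert 5 (step 1): P = [5];  Q = [1]
  Insert 3 (step 2): P = [3] / [5];  Q = [1] / [2]
  Insert 6 (step 3): P = [3, 6] / [5];  Q = [1, 3] / [2]
  Insert 2 (step 4): P = [2, 6] / [3] / [5];  Q = [1, 3] / [2] / [4]
  Insert 4 (step 5): P = [2, 4] / [3, 6] / [5];  Q = [1, 3] / [2, 5] / [4]
  Insert 1 (step 6): P = [1, 4] / [2, 6] / [3] / [5];  Q = [1, 3] / [2, 5] / [4] / [6]
Final shape: (2, 2, 1, 1).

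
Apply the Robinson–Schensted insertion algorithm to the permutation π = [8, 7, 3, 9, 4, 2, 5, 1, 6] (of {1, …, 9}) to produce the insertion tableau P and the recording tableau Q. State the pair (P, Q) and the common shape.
P = [1, 4, 5, 6] / [2, 9] / [3] / [7] / [8];  Q = [1, 4, 7, 9] / [2, 5] / [3] / [6] / [8];  common shape = (4, 2, 1, 1, 1)

Row-insert the values π_1, π_2, … into P one at a time, bumping the leftmost entry strictly greater than the inserted value down to the next row. The recording tableau Q records, in position (i, j), the step at which that cell was added to P.
  Insert 8 (step 1): P = [8];  Q = [1]
  Insert 7 (step 2): P = [7] / [8];  Q = [1] / [2]
  Insert 3 (step 3): P = [3] / [7] / [8];  Q = [1] / [2] / [3]
  Insert 9 (step 4): P = [3, 9] / [7] / [8];  Q = [1, 4] / [2] / [3]
  Insert 4 (step 5): P = [3, 4] / [7, 9] / [8];  Q = [1, 4] / [2, 5] / [3]
  Insert 2 (step 6): P = [2, 4] / [3, 9] / [7] / [8];  Q = [1, 4] / [2, 5] / [3] / [6]
  Insert 5 (step 7): P = [2, 4, 5] / [3, 9] / [7] / [8];  Q = [1, 4, 7] / [2, 5] / [3] / [6]
  Insert 1 (step 8): P = [1, 4, 5] / [2, 9] / [3] / [7] / [8];  Q = [1, 4, 7] / [2, 5] / [3] / [6] / [8]
  Insert 6 (step 9): P = [1, 4, 5, 6] / [2, 9] / [3] / [7] / [8];  Q = [1, 4, 7, 9] / [2, 5] / [3] / [6] / [8]
Final shape: (4, 2, 1, 1, 1).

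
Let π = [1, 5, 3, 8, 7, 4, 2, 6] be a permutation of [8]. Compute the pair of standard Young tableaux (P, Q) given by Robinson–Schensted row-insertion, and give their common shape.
P = [1, 2, 4, 6] / [3, 7] / [5] / [8];  Q = [1, 2, 4, 8] / [3, 5] / [6] / [7];  common shape = (4, 2, 1, 1)

Row-insert the values π_1, π_2, … into P one at a time, bumping the leftmost entry strictly greater than the inserted value down to the next row. The recording tableau Q records, in position (i, j), the step at which that cell was added to P.
  Insert 1 (step 1): P = [1];  Q = [1]
  Insert 5 (step 2): P = [1, 5];  Q = [1, 2]
  Insert 3 (step 3): P = [1, 3] / [5];  Q = [1, 2] / [3]
  Insert 8 (step 4): P = [1, 3, 8] / [5];  Q = [1, 2, 4] / [3]
  Insert 7 (step 5): P = [1, 3, 7] / [5, 8];  Q = [1, 2, 4] / [3, 5]
  Insert 4 (step 6): P = [1, 3, 4] / [5, 7] / [8];  Q = [1, 2, 4] / [3, 5] / [6]
  Insert 2 (step 7): P = [1, 2, 4] / [3, 7] / [5] / [8];  Q = [1, 2, 4] / [3, 5] / [6] / [7]
  Insert 6 (step 8): P = [1, 2, 4, 6] / [3, 7] / [5] / [8];  Q = [1, 2, 4, 8] / [3, 5] / [6] / [7]
Final shape: (4, 2, 1, 1).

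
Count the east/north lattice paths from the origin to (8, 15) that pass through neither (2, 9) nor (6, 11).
Number of paths = 266229

Inclusion–exclusion. Total paths: C(23, 8) = 490314. Through P₁: C(11, 2)·C(12, 6) = 50820. Through P₂: C(17, 6)·C(6, 2) = 185640. Since P₁ is strictly southwest of P₂, a monotone path through both must visit P₁ then P₂; paths through both = C(11, 2)·C(6, 4)·C(6, 2) = 12375. Avoid both = 490314 − 50820 − 185640 + 12375 = 266229.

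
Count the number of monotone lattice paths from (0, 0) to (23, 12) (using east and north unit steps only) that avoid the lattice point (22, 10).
Number of paths = 640915080

Total paths from (0, 0) to (23, 12): C(35, 23) = 834451800. Paths through (22, 10): (paths (0, 0) → (22, 10)) × (paths (22, 10) → (23, 12)) = C(32, 22) · C(3, 1) = 64512240 · 3 = 193536720. Avoidance count = 834451800 − 193536720 = 640915080.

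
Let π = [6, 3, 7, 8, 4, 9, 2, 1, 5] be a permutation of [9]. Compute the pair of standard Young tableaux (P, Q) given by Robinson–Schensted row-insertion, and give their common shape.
P = [1, 4, 5, 9] / [2, 7, 8] / [3] / [6];  Q = [1, 3, 4, 6] / [2, 5, 9] / [7] / [8];  common shape = (4, 3, 1, 1)

Row-insert the values π_1, π_2, … into P one at a time, bumping the leftmost entry strictly greater than the inserted value down to the next row. The recording tableau Q records, in position (i, j), the step at which that cell was added to P.
  Insert 6 (step 1): P = [6];  Q = [1]
  Insert 3 (step 2): P = [3] / [6];  Q = [1] / [2]
  Insert 7 (step 3): P = [3, 7] / [6];  Q = [1, 3] / [2]
  Insert 8 (step 4): P = [3, 7, 8] / [6];  Q = [1, 3, 4] / [2]
  Insert 4 (step 5): P = [3, 4, 8] / [6, 7];  Q = [1, 3, 4] / [2, 5]
  Insert 9 (step 6): P = [3, 4, 8, 9] / [6, 7];  Q = [1, 3, 4, 6] / [2, 5]
  Insert 2 (step 7): P = [2, 4, 8, 9] / [3, 7] / [6];  Q = [1, 3, 4, 6] / [2, 5] / [7]
  Insert 1 (step 8): P = [1, 4, 8, 9] / [2, 7] / [3] / [6];  Q = [1, 3, 4, 6] / [2, 5] / [7] / [8]
  Insert 5 (step 9): P = [1, 4, 5, 9] / [2, 7, 8] / [3] / [6];  Q = [1, 3, 4, 6] / [2, 5, 9] / [7] / [8]
Final shape: (4, 3, 1, 1).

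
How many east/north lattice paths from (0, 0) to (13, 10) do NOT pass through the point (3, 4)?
Number of paths = 863786

Total paths from (0, 0) to (13, 10): C(23, 13) = 1144066. Paths through (3, 4): (paths (0, 0) → (3, 4)) × (paths (3, 4) → (13, 10)) = C(7, 3) · C(16, 10) = 35 · 8008 = 280280. Avoidance count = 1144066 − 280280 = 863786.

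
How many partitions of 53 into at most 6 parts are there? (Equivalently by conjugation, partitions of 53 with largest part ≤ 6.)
p(53, parts ≤ 6) = 11720

Use the recurrence p(n, m) = p(n, m−1) + p(n−m, m): either the largest part is < m (count p(n, m−1)) or the largest part is exactly m (remove one copy of m, count p(n−m, m)). With p(0, ·) = 1 this gives p(53, parts ≤ 6) = 11720. (By conjugating Young diagrams, this also counts partitions of 53 into at most 6 parts.)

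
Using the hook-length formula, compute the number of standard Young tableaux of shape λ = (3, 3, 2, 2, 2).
# SYT of shape (3, 3, 2, 2, 2) = 1320

Hook-length formula: f^λ = n! / Π hook(c), product over all cells c of the Young diagram. For λ = (3, 3, 2, 2, 2), n = 12 boxes. Hook lengths by row (left-to-right, top-to-bottom): [7, 6, 2]; [6, 5, 1]; [4, 3]; [3, 2]; [2, 1]. Product of hooks = 362880. So f^λ = 12! / 362880 = 479001600 / 362880 = 1320.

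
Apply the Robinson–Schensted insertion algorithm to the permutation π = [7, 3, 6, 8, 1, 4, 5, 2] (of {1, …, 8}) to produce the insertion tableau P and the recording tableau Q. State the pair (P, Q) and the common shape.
P = [1, 2, 5] / [3, 4, 8] / [6] / [7];  Q = [1, 3, 4] / [2, 6, 7] / [5] / [8];  common shape = (3, 3, 1, 1)

Row-insert the values π_1, π_2, … into P one at a time, bumping the leftmost entry strictly greater than the inserted value down to the next row. The recording tableau Q records, in position (i, j), the step at which that cell was added to P.
  Insert 7 (step 1): P = [7];  Q = [1]
  Insert 3 (step 2): P = [3] / [7];  Q = [1] / [2]
  Insert 6 (step 3): P = [3, 6] / [7];  Q = [1, 3] / [2]
  Insert 8 (step 4): P = [3, 6, 8] / [7];  Q = [1, 3, 4] / [2]
  Insert 1 (step 5): P = [1, 6, 8] / [3] / [7];  Q = [1, 3, 4] / [2] / [5]
  Insert 4 (step 6): P = [1, 4, 8] / [3, 6] / [7];  Q = [1, 3, 4] / [2, 6] / [5]
  Insert 5 (step 7): P = [1, 4, 5] / [3, 6, 8] / [7];  Q = [1, 3, 4] / [2, 6, 7] / [5]
  Insert 2 (step 8): P = [1, 2, 5] / [3, 4, 8] / [6] / [7];  Q = [1, 3, 4] / [2, 6, 7] / [5] / [8]
Final shape: (3, 3, 1, 1).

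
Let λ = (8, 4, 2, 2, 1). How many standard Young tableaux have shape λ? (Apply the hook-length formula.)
# SYT of shape (8, 4, 2, 2, 1) = 1750320

Hook-length formula: f^λ = n! / Π hook(c), product over all cells c of the Young diagram. For λ = (8, 4, 2, 2, 1), n = 17 boxes. Hook lengths by row (left-to-right, top-to-bottom): [12, 10, 7, 6, 4, 3, 2, 1]; [7, 5, 2, 1]; [4, 2]; [3, 1]; [1]. Product of hooks = 203212800. So f^λ = 17! / 203212800 = 355687428096000 / 203212800 = 1750320.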